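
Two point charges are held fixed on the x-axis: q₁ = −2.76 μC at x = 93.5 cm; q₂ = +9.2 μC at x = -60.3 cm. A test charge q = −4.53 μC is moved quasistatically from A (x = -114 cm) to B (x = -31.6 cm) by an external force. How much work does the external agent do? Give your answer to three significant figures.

For quasistatic motion the external work equals the change in potential energy: W_ext = qΔV = q(V_B − V_A).
At A: distances to the source charges are 2.08 m, 0.537 m; V_A = Σ kqᵢ/rᵢ = 1.42×10⁵ V.
At B: distances to the source charges are 1.25 m, 0.287 m; V_B = Σ kqᵢ/rᵢ = 2.68×10⁵ V.
ΔV = V_B − V_A = 1.26×10⁵ V.
W_ext = qΔV = (-4.53×10⁻⁶ C)(1.26×10⁵ V) = -0.572 J.

-0.572 J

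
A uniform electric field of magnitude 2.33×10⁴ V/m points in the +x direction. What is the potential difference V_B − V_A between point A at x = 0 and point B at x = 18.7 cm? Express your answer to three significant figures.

-4360 V

In a uniform field, potential decreases in the direction of E: V_B − V_A = −E·Δx.
V_B − V_A = −(2.33×10⁴ V/m)(0.187 m) = -4360 V.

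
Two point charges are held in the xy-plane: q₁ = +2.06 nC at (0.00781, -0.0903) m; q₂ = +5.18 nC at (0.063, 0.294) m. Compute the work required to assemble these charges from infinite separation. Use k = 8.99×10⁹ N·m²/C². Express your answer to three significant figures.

2.47×10⁻⁷ J

The assembly work is the sum of pairwise potential energies, U = Σ_{i<j} kqᵢqⱼ/rᵢⱼ.
Pair separations: r₁₂ = 0.388 m.
U = (2.47×10⁻⁷) = 2.47×10⁻⁷ J.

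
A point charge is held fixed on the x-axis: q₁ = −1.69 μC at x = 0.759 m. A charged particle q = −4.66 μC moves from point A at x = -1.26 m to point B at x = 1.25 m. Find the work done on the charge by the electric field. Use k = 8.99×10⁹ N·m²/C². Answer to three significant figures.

The work done by the electric force is W_field = −ΔU = −q(V_B − V_A) = q(V_A − V_B).
At A: distance to the source charge is 2.02 m; V_A = kq₁/r = -7530 V.
At B: distance to the source charge is 0.491 m; V_B = kq₁/r = -3.09×10⁴ V.
ΔV = V_B − V_A = -2.34×10⁴ V.
W_field = −qΔV = −(-4.66×10⁻⁶ C)(-2.34×10⁴ V) = -0.109 J.

-0.109 J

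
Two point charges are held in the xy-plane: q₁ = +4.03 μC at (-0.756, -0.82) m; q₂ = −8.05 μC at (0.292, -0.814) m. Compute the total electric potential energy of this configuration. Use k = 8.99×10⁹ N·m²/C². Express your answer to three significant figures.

-0.278 J

The work to assemble the configuration equals its total potential energy, U = Σ kqᵢqⱼ/rᵢⱼ over all pairs.
Pair separations: r₁₂ = 1.05 m.
U = (-0.278) = -0.278 J.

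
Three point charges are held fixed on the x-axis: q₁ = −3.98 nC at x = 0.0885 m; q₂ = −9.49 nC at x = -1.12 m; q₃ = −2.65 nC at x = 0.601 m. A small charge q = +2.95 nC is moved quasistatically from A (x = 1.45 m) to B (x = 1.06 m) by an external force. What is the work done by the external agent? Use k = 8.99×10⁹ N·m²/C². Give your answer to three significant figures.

-1.19×10⁻⁷ J

For quasistatic motion the external work equals the change in potential energy: W_ext = qΔV = q(V_B − V_A).
At A: distances to the source charges are 1.36 m, 2.57 m, 0.849 m; V_A = Σ kqᵢ/rᵢ = -87.5 V.
At B: distances to the source charges are 0.972 m, 2.18 m, 0.459 m; V_B = Σ kqᵢ/rᵢ = -128 V.
ΔV = V_B − V_A = -40.3 V.
W_ext = qΔV = (2.95×10⁻⁹ C)(-40.3 V) = -1.19×10⁻⁷ J.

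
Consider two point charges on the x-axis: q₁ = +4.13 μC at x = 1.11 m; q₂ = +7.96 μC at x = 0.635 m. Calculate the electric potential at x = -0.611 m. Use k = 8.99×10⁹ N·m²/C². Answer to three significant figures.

7.90×10⁴ V

The total potential is the scalar sum of each charge's contribution, V = Σ kqᵢ/rᵢ.
Distances from the field point to each charge: r₁ = 1.72 m, r₂ = 1.25 m.
V = k[(4.13×10⁻⁶)/(1.72) + (7.96×10⁻⁶)/(1.25)] = 7.90×10⁴ V.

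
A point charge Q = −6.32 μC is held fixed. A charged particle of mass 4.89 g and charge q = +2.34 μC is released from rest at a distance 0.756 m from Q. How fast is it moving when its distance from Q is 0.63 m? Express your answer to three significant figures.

Only the electrostatic force acts, so mechanical energy is conserved: ½mv² = U₁ − U₂ = kQq(1/r₁ − 1/r₂).
U₁ − U₂ = (8.99×10⁹ N·m²/C²)(-6.32×10⁻⁶ C)(2.34×10⁻⁶ C)(1/0.756 − 1/0.630) = 0.0352 J.
v = √(2·0.0352/4.89×10⁻³) = 3.79 m/s.

3.79 m/s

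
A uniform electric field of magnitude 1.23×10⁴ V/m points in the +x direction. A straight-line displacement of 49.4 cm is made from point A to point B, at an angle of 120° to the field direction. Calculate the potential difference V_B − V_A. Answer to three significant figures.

Only the component of displacement along E changes the potential: ΔV = −E·d·cosθ.
ΔV = −(1.23×10⁴ V/m)(0.494 m)cos120° = 3040 V.

3040 V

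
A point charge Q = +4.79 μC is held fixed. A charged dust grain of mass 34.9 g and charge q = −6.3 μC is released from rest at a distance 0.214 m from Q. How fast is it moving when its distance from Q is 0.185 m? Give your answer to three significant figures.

Only the electrostatic force acts, so mechanical energy is conserved: ½mv² = U₁ − U₂ = kQq(1/r₁ − 1/r₂).
U₁ − U₂ = (8.99×10⁹ N·m²/C²)(4.79×10⁻⁶ C)(-6.30×10⁻⁶ C)(1/0.214 − 1/0.185) = 0.199 J.
v = √(2·0.199/0.0349) = 3.37 m/s.

3.37 m/s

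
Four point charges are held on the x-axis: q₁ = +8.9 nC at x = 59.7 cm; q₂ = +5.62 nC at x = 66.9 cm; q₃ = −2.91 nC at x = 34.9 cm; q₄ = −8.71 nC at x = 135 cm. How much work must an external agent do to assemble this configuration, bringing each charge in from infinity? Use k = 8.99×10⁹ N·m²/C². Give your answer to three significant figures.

The work to assemble the configuration equals its total potential energy, U = Σ kqᵢqⱼ/rᵢⱼ over all pairs.
Pair separations: r₁₂ = 0.0720 m, r₁₃ = 0.248 m, r₁₄ = 0.753 m, r₂₃ = 0.320 m, r₂₄ = 0.681 m, r₃₄ = 1.00 m.
Summing all 6 pair terms gives U = 3.50×10⁻⁶ J.

3.50×10⁻⁶ J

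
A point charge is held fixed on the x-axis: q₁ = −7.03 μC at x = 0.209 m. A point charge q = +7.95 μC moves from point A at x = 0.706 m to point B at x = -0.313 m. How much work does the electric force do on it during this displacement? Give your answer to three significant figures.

-0.0484 J

The work done by the electric force is W_field = −ΔU = −q(V_B − V_A) = q(V_A − V_B).
At A: distance to the source charge is 0.497 m; V_A = kq₁/r = -1.27×10⁵ V.
At B: distance to the source charge is 0.522 m; V_B = kq₁/r = -1.21×10⁵ V.
ΔV = V_B − V_A = 6090 V.
W_field = −qΔV = −(7.95×10⁻⁶ C)(6090 V) = -0.0484 J.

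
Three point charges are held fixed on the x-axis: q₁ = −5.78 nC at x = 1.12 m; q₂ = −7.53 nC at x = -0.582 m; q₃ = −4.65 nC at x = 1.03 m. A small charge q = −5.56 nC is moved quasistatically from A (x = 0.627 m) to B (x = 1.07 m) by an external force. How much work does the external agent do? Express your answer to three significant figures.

1.03×10⁻⁵ J

For quasistatic motion the external work equals the change in potential energy: W_ext = qΔV = q(V_B − V_A).
At A: distances to the source charges are 0.493 m, 1.21 m, 0.403 m; V_A = Σ kqᵢ/rᵢ = -265 V.
At B: distances to the source charges are 0.0500 m, 1.65 m, 0.0400 m; V_B = Σ kqᵢ/rᵢ = -2130 V.
ΔV = V_B − V_A = -1860 V.
W_ext = qΔV = (-5.56×10⁻⁹ C)(-1860 V) = 1.03×10⁻⁵ J.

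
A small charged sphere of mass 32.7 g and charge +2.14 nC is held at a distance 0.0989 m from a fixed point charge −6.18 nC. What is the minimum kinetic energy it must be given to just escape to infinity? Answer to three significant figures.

To just escape, total mechanical energy must reach zero at infinity: ½mv²_min + U = 0, so ½mv²_min = −U = |kQq|/r.
|U| = |kQq|/r = (8.99×10⁹ N·m²/C²)(6.18×10⁻⁹)(2.14×10⁻⁹)/(0.0989) = 1.20×10⁻⁶ J.

1.20×10⁻⁶ J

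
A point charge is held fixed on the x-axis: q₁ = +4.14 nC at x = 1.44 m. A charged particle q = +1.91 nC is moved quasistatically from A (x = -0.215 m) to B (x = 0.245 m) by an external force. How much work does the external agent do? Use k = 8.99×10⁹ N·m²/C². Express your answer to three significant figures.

1.65×10⁻⁸ J

For quasistatic motion the external work equals the change in potential energy: W_ext = qΔV = q(V_B − V_A).
At A: distance to the source charge is 1.66 m; V_A = kq₁/r = 22.5 V.
At B: distance to the source charge is 1.19 m; V_B = kq₁/r = 31.1 V.
ΔV = V_B − V_A = 8.66 V.
W_ext = qΔV = (1.91×10⁻⁹ C)(8.66 V) = 1.65×10⁻⁸ J.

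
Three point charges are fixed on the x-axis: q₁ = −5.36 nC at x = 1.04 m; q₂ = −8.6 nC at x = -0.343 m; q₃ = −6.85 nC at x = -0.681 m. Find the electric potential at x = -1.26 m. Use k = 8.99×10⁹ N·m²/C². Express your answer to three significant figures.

-212 V

Electric potential is a scalar, so the contributions from each charge add algebraically: V = Σ kqᵢ/rᵢ.
Distances from the field point to each charge: r₁ = 2.30 m, r₂ = 0.917 m, r₃ = 0.579 m.
V = k[(-5.36×10⁻⁹)/(2.30) + (-8.60×10⁻⁹)/(0.917) + (-6.85×10⁻⁹)/(0.579)] = -212 V.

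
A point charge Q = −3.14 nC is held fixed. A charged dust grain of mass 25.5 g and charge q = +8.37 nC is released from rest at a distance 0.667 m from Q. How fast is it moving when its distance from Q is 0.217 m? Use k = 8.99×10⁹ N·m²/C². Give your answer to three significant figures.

Only the electrostatic force acts, so mechanical energy is conserved: ½mv² = U₁ − U₂ = kQq(1/r₁ − 1/r₂).
U₁ − U₂ = (8.99×10⁹ N·m²/C²)(-3.14×10⁻⁹ C)(8.37×10⁻⁹ C)(1/0.667 − 1/0.217) = 7.35×10⁻⁷ J.
v = √(2·7.35×10⁻⁷/0.0255) = 7.59×10⁻³ m/s.

7.59×10⁻³ m/s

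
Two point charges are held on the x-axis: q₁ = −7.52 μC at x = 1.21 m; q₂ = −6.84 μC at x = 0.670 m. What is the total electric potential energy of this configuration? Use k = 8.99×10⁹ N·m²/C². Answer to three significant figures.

0.856 J

The work to assemble the configuration equals its total potential energy, U = Σ kqᵢqⱼ/rᵢⱼ over all pairs.
Pair separations: r₁₂ = 0.540 m.
U = (0.856) = 0.856 J.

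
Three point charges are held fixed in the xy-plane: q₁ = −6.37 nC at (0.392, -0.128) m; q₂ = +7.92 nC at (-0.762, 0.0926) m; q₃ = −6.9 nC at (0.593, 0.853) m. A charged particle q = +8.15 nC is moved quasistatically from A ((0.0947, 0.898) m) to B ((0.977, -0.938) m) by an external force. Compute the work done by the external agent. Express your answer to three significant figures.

For quasistatic motion the external work equals the change in potential energy: W_ext = qΔV = q(V_B − V_A).
At A: distances to the source charges are 1.07 m, 1.18 m, 0.500 m; V_A = Σ kqᵢ/rᵢ = -117 V.
At B: distances to the source charges are 0.999 m, 2.02 m, 1.83 m; V_B = Σ kqᵢ/rᵢ = -56.0 V.
ΔV = V_B − V_A = 61.1 V.
W_ext = qΔV = (8.15×10⁻⁹ C)(61.1 V) = 4.98×10⁻⁷ J.

4.98×10⁻⁷ J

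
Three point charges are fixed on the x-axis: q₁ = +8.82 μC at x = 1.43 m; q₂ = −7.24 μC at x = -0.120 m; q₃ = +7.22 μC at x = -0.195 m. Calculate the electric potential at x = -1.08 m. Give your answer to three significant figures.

The total potential is the scalar sum of each charge's contribution, V = Σ kqᵢ/rᵢ.
Distances from the field point to each charge: r₁ = 2.51 m, r₂ = 0.960 m, r₃ = 0.885 m.
V = k[(8.82×10⁻⁶)/(2.51) + (-7.24×10⁻⁶)/(0.960) + (7.22×10⁻⁶)/(0.885)] = 3.71×10⁴ V.

3.71×10⁴ V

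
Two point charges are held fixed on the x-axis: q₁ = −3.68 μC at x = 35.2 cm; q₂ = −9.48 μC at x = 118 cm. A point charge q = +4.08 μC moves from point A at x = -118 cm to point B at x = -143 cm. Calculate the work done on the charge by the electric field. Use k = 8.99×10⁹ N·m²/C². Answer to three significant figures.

-0.0265 J

The work done by the electric force is W_field = −ΔU = −q(V_B − V_A) = q(V_A − V_B).
At A: distances to the source charges are 1.53 m, 2.36 m; V_A = Σ kqᵢ/rᵢ = -5.77×10⁴ V.
At B: distances to the source charges are 1.78 m, 2.61 m; V_B = Σ kqᵢ/rᵢ = -5.12×10⁴ V.
ΔV = V_B − V_A = 6490 V.
W_field = −qΔV = −(4.08×10⁻⁶ C)(6490 V) = -0.0265 J.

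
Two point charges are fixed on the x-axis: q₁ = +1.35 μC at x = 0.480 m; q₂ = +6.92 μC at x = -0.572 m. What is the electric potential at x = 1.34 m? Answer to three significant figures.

4.66×10⁴ V

The total potential is the scalar sum of each charge's contribution, V = Σ kqᵢ/rᵢ.
Distances from the field point to each charge: r₁ = 0.860 m, r₂ = 1.91 m.
V = k[(1.35×10⁻⁶)/(0.860) + (6.92×10⁻⁶)/(1.91)] = 4.66×10⁴ V.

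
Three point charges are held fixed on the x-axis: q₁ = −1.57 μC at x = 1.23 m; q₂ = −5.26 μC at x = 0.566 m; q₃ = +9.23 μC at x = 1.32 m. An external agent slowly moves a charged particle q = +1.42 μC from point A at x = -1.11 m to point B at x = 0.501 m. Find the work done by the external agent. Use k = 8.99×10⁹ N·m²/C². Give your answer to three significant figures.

For quasistatic motion the external work equals the change in potential energy: W_ext = qΔV = q(V_B − V_A).
At A: distances to the source charges are 2.34 m, 1.68 m, 2.43 m; V_A = Σ kqᵢ/rᵢ = -99.0 V.
At B: distances to the source charges are 0.729 m, 0.0650 m, 0.819 m; V_B = Σ kqᵢ/rᵢ = -6.46×10⁵ V.
ΔV = V_B − V_A = -6.45×10⁵ V.
W_ext = qΔV = (1.42×10⁻⁶ C)(-6.45×10⁵ V) = -0.917 J.

-0.917 J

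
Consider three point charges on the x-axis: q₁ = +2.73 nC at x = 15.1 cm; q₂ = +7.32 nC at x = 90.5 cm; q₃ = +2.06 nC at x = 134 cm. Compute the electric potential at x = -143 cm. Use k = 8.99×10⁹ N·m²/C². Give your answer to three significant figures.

The total potential is the scalar sum of each charge's contribution, V = Σ kqᵢ/rᵢ.
Distances from the field point to each charge: r₁ = 1.58 m, r₂ = 2.33 m, r₃ = 2.77 m.
V = k[(2.73×10⁻⁹)/(1.58) + (7.32×10⁻⁹)/(2.33) + (2.06×10⁻⁹)/(2.77)] = 50.4 V.

50.4 V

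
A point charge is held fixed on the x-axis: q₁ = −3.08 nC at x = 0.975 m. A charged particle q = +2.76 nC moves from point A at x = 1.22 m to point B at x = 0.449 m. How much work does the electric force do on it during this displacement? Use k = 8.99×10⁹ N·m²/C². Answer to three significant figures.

-1.67×10⁻⁷ J

The work done by the electric force is W_field = −ΔU = −q(V_B − V_A) = q(V_A − V_B).
At A: distance to the source charge is 0.245 m; V_A = kq₁/r = -113 V.
At B: distance to the source charge is 0.526 m; V_B = kq₁/r = -52.6 V.
ΔV = V_B − V_A = 60.4 V.
W_field = −qΔV = −(2.76×10⁻⁹ C)(60.4 V) = -1.67×10⁻⁷ J.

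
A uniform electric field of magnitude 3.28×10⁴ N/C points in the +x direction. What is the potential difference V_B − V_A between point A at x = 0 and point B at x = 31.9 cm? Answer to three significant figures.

-1.05×10⁴ V

In a uniform field, potential decreases in the direction of E: V_B − V_A = −E·Δx.
V_B − V_A = −(3.28×10⁴ V/m)(0.319 m) = -1.05×10⁴ V.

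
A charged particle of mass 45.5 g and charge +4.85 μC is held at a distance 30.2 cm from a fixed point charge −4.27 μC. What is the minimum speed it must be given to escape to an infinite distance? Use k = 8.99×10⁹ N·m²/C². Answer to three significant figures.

5.21 m/s

To just escape, total mechanical energy must reach zero at infinity: ½mv²_min + U = 0, so ½mv²_min = −U = |kQq|/r.
|U| = |kQq|/r = (8.99×10⁹ N·m²/C²)(4.27×10⁻⁶)(4.85×10⁻⁶)/(0.302) = 0.616 J.
v_min = √(2|U|/m) = √(2·0.616/0.0455) = 5.21 m/s.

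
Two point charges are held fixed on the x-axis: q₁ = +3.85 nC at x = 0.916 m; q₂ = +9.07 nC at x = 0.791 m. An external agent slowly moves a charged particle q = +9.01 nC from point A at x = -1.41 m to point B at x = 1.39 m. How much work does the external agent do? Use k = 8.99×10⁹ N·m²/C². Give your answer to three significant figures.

1.42×10⁻⁶ J

For quasistatic motion the external work equals the change in potential energy: W_ext = qΔV = q(V_B − V_A).
At A: distances to the source charges are 2.33 m, 2.20 m; V_A = Σ kqᵢ/rᵢ = 51.9 V.
At B: distances to the source charges are 0.474 m, 0.599 m; V_B = Σ kqᵢ/rᵢ = 209 V.
ΔV = V_B − V_A = 157 V.
W_ext = qΔV = (9.01×10⁻⁹ C)(157 V) = 1.42×10⁻⁶ J.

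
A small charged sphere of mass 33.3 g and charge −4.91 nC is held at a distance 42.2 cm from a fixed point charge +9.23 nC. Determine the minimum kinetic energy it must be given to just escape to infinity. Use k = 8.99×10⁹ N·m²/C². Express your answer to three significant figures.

To just escape, total mechanical energy must reach zero at infinity: ½mv²_min + U = 0, so ½mv²_min = −U = |kQq|/r.
|U| = |kQq|/r = (8.99×10⁹ N·m²/C²)(9.23×10⁻⁹)(4.91×10⁻⁹)/(0.422) = 9.65×10⁻⁷ J.

9.65×10⁻⁷ J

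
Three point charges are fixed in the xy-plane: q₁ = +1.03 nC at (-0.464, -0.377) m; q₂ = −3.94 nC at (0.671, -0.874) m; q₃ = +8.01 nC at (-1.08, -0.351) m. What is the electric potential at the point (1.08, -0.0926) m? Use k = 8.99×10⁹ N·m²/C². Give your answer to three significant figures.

Electric potential is a scalar, so the contributions from each charge add algebraically: V = Σ kqᵢ/rᵢ.
Distances from the field point to each charge: r₁ = 1.57 m, r₂ = 0.882 m, r₃ = 2.18 m.
V = k[(1.03×10⁻⁹)/(1.57) + (-3.94×10⁻⁹)/(0.882) + (8.01×10⁻⁹)/(2.18)] = -1.16 V.

-1.16 V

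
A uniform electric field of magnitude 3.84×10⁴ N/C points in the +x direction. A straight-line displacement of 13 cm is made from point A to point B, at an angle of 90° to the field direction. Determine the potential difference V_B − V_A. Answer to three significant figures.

Only the component of displacement along E changes the potential: ΔV = −E·d·cosθ.
ΔV = −(3.84×10⁴ V/m)(0.130 m)cos90° = 0 V.

0 V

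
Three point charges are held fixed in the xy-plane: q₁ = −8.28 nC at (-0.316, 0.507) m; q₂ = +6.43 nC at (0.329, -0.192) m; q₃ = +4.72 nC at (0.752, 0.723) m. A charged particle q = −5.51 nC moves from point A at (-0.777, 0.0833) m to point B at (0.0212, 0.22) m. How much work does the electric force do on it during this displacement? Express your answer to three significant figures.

The work done by the electric force is W_field = −ΔU = −q(V_B − V_A) = q(V_A − V_B).
At A: distances to the source charges are 0.626 m, 1.14 m, 1.66 m; V_A = Σ kqᵢ/rᵢ = -42.6 V.
At B: distances to the source charges are 0.443 m, 0.514 m, 0.887 m; V_B = Σ kqᵢ/rᵢ = -7.88 V.
ΔV = V_B − V_A = 34.7 V.
W_field = −qΔV = −(-5.51×10⁻⁹ C)(34.7 V) = 1.91×10⁻⁷ J.

1.91×10⁻⁷ J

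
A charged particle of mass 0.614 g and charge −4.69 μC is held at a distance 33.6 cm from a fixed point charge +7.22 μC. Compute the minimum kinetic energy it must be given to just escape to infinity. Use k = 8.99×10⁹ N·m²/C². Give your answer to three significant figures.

0.906 J

To just escape, total mechanical energy must reach zero at infinity: ½mv²_min + U = 0, so ½mv²_min = −U = |kQq|/r.
|U| = |kQq|/r = (8.99×10⁹ N·m²/C²)(7.22×10⁻⁶)(4.69×10⁻⁶)/(0.336) = 0.906 J.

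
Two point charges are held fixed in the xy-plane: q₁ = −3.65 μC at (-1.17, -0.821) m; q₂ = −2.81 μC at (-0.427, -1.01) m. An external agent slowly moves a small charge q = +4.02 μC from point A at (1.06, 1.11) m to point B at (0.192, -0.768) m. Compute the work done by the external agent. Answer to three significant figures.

-0.166 J

For quasistatic motion the external work equals the change in potential energy: W_ext = qΔV = q(V_B − V_A).
At A: distances to the source charges are 2.95 m, 2.59 m; V_A = Σ kqᵢ/rᵢ = -2.09×10⁴ V.
At B: distances to the source charges are 1.36 m, 0.665 m; V_B = Σ kqᵢ/rᵢ = -6.21×10⁴ V.
ΔV = V_B − V_A = -4.12×10⁴ V.
W_ext = qΔV = (4.02×10⁻⁶ C)(-4.12×10⁴ V) = -0.166 J.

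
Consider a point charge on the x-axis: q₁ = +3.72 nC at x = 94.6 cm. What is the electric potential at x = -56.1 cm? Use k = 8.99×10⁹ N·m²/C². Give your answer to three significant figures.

Electric potential is a scalar, so the contributions from each charge add algebraically: V = Σ kqᵢ/rᵢ.
V = k[(3.72×10⁻⁹)/(1.51)] = 22.2 V.

22.2 V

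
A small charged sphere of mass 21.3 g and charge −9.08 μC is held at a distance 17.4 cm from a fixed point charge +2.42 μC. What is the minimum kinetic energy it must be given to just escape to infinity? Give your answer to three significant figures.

1.14 J

To just escape, total mechanical energy must reach zero at infinity: ½mv²_min + U = 0, so ½mv²_min = −U = |kQq|/r.
|U| = |kQq|/r = (8.99×10⁹ N·m²/C²)(2.42×10⁻⁶)(9.08×10⁻⁶)/(0.174) = 1.14 J.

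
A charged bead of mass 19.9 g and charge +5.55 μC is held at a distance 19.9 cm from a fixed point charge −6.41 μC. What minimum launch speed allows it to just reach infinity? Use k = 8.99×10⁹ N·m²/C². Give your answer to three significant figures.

12.7 m/s

To just escape, total mechanical energy must reach zero at infinity: ½mv²_min + U = 0, so ½mv²_min = −U = |kQq|/r.
|U| = |kQq|/r = (8.99×10⁹ N·m²/C²)(6.41×10⁻⁶)(5.55×10⁻⁶)/(0.199) = 1.61 J.
v_min = √(2|U|/m) = √(2·1.61/0.0199) = 12.7 m/s.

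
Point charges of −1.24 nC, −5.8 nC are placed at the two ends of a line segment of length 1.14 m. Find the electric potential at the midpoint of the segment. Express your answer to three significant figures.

The total potential is the scalar sum of each charge's contribution, V = Σ kqᵢ/rᵢ.
Each charge is 0.570 m from the midpoint.
V = k[(-1.24×10⁻⁹)/(0.570) + (-5.80×10⁻⁹)/(0.570)] = -111 V.

-111 V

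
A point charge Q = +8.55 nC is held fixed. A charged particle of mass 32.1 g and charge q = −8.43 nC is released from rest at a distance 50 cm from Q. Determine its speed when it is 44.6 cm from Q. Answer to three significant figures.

Only the electrostatic force acts, so mechanical energy is conserved: ½mv² = U₁ − U₂ = kQq(1/r₁ − 1/r₂).
U₁ − U₂ = (8.99×10⁹ N·m²/C²)(8.55×10⁻⁹ C)(-8.43×10⁻⁹ C)(1/0.500 − 1/0.446) = 1.57×10⁻⁷ J.
v = √(2·1.57×10⁻⁷/0.0321) = 3.13×10⁻³ m/s.

3.13×10⁻³ m/s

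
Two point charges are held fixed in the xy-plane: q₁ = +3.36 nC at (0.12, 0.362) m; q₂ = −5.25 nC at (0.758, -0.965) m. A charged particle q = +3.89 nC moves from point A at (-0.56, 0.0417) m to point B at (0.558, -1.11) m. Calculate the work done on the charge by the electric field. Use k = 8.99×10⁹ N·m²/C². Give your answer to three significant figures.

The work done by the electric force is W_field = −ΔU = −q(V_B − V_A) = q(V_A − V_B).
At A: distances to the source charges are 0.752 m, 1.66 m; V_A = Σ kqᵢ/rᵢ = 11.7 V.
At B: distances to the source charges are 1.54 m, 0.247 m; V_B = Σ kqᵢ/rᵢ = -171 V.
ΔV = V_B − V_A = -183 V.
W_field = −qΔV = −(3.89×10⁻⁹ C)(-183 V) = 7.12×10⁻⁷ J.

7.12×10⁻⁷ J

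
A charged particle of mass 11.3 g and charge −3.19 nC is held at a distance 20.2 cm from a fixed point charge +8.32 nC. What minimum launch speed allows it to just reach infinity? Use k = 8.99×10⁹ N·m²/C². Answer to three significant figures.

To just escape, total mechanical energy must reach zero at infinity: ½mv²_min + U = 0, so ½mv²_min = −U = |kQq|/r.
|U| = |kQq|/r = (8.99×10⁹ N·m²/C²)(8.32×10⁻⁹)(3.19×10⁻⁹)/(0.202) = 1.18×10⁻⁶ J.
v_min = √(2|U|/m) = √(2·1.18×10⁻⁶/0.0113) = 0.0145 m/s.

0.0145 m/s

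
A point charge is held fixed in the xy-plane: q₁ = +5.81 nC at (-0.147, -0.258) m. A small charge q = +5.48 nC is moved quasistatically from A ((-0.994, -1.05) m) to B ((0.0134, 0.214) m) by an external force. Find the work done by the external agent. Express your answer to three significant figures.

3.27×10⁻⁷ J

For quasistatic motion the external work equals the change in potential energy: W_ext = qΔV = q(V_B − V_A).
At A: distance to the source charge is 1.16 m; V_A = kq₁/r = 45.0 V.
At B: distance to the source charge is 0.499 m; V_B = kq₁/r = 105 V.
ΔV = V_B − V_A = 59.7 V.
W_ext = qΔV = (5.48×10⁻⁹ C)(59.7 V) = 3.27×10⁻⁷ J.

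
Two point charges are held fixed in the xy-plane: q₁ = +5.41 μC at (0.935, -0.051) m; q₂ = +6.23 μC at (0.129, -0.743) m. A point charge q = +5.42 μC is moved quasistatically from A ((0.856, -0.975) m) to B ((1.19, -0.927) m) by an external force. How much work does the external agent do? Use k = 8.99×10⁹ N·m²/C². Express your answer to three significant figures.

-0.111 J

For quasistatic motion the external work equals the change in potential energy: W_ext = qΔV = q(V_B − V_A).
At A: distances to the source charges are 0.927 m, 0.763 m; V_A = Σ kqᵢ/rᵢ = 1.26×10⁵ V.
At B: distances to the source charges are 0.912 m, 1.08 m; V_B = Σ kqᵢ/rᵢ = 1.05×10⁵ V.
ΔV = V_B − V_A = -2.05×10⁴ V.
W_ext = qΔV = (5.42×10⁻⁶ C)(-2.05×10⁴ V) = -0.111 J.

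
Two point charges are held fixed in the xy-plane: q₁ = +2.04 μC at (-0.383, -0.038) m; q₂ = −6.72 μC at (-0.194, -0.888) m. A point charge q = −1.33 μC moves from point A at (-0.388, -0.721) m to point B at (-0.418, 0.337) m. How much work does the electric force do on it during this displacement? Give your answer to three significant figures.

0.278 J

The work done by the electric force is W_field = −ΔU = −q(V_B − V_A) = q(V_A − V_B).
At A: distances to the source charges are 0.683 m, 0.256 m; V_A = Σ kqᵢ/rᵢ = -2.09×10⁵ V.
At B: distances to the source charges are 0.377 m, 1.25 m; V_B = Σ kqᵢ/rᵢ = 182 V.
ΔV = V_B − V_A = 2.09×10⁵ V.
W_field = −qΔV = −(-1.33×10⁻⁶ C)(2.09×10⁵ V) = 0.278 J.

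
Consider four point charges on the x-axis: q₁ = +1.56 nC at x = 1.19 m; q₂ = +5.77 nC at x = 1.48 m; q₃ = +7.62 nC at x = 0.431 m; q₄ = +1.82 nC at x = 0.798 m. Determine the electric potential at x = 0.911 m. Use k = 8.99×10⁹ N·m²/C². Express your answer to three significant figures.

Electric potential is a scalar, so the contributions from each charge add algebraically: V = Σ kqᵢ/rᵢ.
Distances from the field point to each charge: r₁ = 0.279 m, r₂ = 0.569 m, r₃ = 0.480 m, r₄ = 0.113 m.
V = k[(1.56×10⁻⁹)/(0.279) + (5.77×10⁻⁹)/(0.569) + (7.62×10⁻⁹)/(0.480) + (1.82×10⁻⁹)/(0.113)] = 429 V.

429 V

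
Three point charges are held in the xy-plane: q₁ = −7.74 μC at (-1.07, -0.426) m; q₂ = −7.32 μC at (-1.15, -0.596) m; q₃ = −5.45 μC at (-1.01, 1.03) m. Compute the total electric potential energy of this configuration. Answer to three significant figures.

3.19 J

The assembly work is the sum of pairwise potential energies, U = Σ_{i<j} kqᵢqⱼ/rᵢⱼ.
Pair separations: r₁₂ = 0.188 m, r₁₃ = 1.46 m, r₂₃ = 1.63 m.
U = (2.71) + (0.260) + (0.220) = 3.19 J.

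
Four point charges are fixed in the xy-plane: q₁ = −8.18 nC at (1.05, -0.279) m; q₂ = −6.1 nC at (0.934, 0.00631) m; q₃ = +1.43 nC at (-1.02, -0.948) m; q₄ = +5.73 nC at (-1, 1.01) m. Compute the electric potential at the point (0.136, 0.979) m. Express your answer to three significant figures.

Electric potential is a scalar, so the contributions from each charge add algebraically: V = Σ kqᵢ/rᵢ.
Distances from the field point to each charge: r₁ = 1.55 m, r₂ = 1.26 m, r₃ = 2.25 m, r₄ = 1.14 m.
V = k[(-8.18×10⁻⁹)/(1.55) + (-6.10×10⁻⁹)/(1.26) + (1.43×10⁻⁹)/(2.25) + (5.73×10⁻⁹)/(1.14)] = -39.8 V.

-39.8 V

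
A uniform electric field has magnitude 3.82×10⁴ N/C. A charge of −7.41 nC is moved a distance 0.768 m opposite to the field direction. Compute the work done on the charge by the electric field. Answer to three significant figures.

2.17×10⁻⁴ J

The potential change for a displacement 0.768 m opposite to the field direction is ΔV = +Ed = 2.93×10⁴ V.
W_field = −qΔV = 2.17×10⁻⁴ J.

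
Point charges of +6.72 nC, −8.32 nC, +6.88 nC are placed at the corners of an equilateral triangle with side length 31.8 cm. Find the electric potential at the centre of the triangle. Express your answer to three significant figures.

259 V

The total potential is the scalar sum of each charge's contribution, V = Σ kqᵢ/rᵢ.
The distance from each vertex to the centroid is a/√3 = 0.184 m.
V = k[(6.72×10⁻⁹)/(0.184) + (-8.32×10⁻⁹)/(0.184) + (6.88×10⁻⁹)/(0.184)] = 259 V.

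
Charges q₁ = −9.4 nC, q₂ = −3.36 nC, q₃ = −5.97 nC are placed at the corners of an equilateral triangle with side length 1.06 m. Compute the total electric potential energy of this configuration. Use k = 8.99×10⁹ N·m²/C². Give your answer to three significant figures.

9.14×10⁻⁷ J

The work to assemble the configuration equals its total potential energy, U = Σ kqᵢqⱼ/rᵢⱼ over all pairs.
All three pair separations equal the side length, 1.06 m.
U = (2.68×10⁻⁷) + (4.76×10⁻⁷) + (1.70×10⁻⁷) = 9.14×10⁻⁷ J.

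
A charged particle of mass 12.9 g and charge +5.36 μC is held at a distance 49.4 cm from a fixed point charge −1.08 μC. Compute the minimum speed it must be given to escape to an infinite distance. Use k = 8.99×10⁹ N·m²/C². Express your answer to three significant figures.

To just escape, total mechanical energy must reach zero at infinity: ½mv²_min + U = 0, so ½mv²_min = −U = |kQq|/r.
|U| = |kQq|/r = (8.99×10⁹ N·m²/C²)(1.08×10⁻⁶)(5.36×10⁻⁶)/(0.494) = 0.105 J.
v_min = √(2|U|/m) = √(2·0.105/0.0129) = 4.04 m/s.

4.04 m/s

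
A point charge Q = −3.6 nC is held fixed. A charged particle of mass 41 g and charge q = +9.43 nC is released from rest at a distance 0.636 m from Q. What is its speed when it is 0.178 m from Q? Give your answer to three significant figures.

7.76×10⁻³ m/s

Only the electrostatic force acts, so mechanical energy is conserved: ½mv² = U₁ − U₂ = kQq(1/r₁ − 1/r₂).
U₁ − U₂ = (8.99×10⁹ N·m²/C²)(-3.60×10⁻⁹ C)(9.43×10⁻⁹ C)(1/0.636 − 1/0.178) = 1.23×10⁻⁶ J.
v = √(2·1.23×10⁻⁶/0.0410) = 7.76×10⁻³ m/s.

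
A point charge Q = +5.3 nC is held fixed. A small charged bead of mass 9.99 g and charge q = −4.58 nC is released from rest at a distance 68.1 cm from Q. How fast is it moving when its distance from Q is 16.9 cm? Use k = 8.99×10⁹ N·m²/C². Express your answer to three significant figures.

0.0139 m/s

Only the electrostatic force acts, so mechanical energy is conserved: ½mv² = U₁ − U₂ = kQq(1/r₁ − 1/r₂).
U₁ − U₂ = (8.99×10⁹ N·m²/C²)(5.30×10⁻⁹ C)(-4.58×10⁻⁹ C)(1/0.681 − 1/0.169) = 9.71×10⁻⁷ J.
v = √(2·9.71×10⁻⁷/9.99×10⁻³) = 0.0139 m/s.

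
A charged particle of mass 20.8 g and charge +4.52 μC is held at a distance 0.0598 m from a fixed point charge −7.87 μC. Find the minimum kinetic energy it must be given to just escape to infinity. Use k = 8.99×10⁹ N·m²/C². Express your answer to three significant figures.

5.35 J

To just escape, total mechanical energy must reach zero at infinity: ½mv²_min + U = 0, so ½mv²_min = −U = |kQq|/r.
|U| = |kQq|/r = (8.99×10⁹ N·m²/C²)(7.87×10⁻⁶)(4.52×10⁻⁶)/(0.0598) = 5.35 J.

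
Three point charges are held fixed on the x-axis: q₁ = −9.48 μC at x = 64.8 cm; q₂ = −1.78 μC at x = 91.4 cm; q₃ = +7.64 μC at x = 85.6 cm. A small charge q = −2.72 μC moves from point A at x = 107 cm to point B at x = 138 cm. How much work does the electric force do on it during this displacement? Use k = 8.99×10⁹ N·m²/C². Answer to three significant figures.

-0.0982 J

The work done by the electric force is W_field = −ΔU = −q(V_B − V_A) = q(V_A − V_B).
At A: distances to the source charges are 0.422 m, 0.156 m, 0.214 m; V_A = Σ kqᵢ/rᵢ = 1.64×10⁴ V.
At B: distances to the source charges are 0.732 m, 0.466 m, 0.524 m; V_B = Σ kqᵢ/rᵢ = -1.97×10⁴ V.
ΔV = V_B − V_A = -3.61×10⁴ V.
W_field = −qΔV = −(-2.72×10⁻⁶ C)(-3.61×10⁴ V) = -0.0982 J.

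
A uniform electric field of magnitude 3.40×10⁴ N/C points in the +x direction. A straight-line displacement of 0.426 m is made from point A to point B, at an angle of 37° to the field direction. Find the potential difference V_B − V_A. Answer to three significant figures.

-1.16×10⁴ V

Only the component of displacement along E changes the potential: ΔV = −E·d·cosθ.
ΔV = −(3.40×10⁴ V/m)(0.426 m)cos37° = -1.16×10⁴ V.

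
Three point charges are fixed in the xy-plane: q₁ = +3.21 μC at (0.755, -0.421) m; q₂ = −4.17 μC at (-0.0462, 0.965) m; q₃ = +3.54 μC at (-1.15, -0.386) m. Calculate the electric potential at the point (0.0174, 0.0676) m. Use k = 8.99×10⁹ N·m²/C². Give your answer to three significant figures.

Electric potential is a scalar, so the contributions from each charge add algebraically: V = Σ kqᵢ/rᵢ.
Distances from the field point to each charge: r₁ = 0.885 m, r₂ = 0.900 m, r₃ = 1.25 m.
V = k[(3.21×10⁻⁶)/(0.885) + (-4.17×10⁻⁶)/(0.900) + (3.54×10⁻⁶)/(1.25)] = 1.64×10⁴ V.

1.64×10⁴ V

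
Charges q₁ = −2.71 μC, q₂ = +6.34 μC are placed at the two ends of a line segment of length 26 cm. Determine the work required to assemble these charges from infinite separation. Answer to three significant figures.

The assembly work is the sum of pairwise potential energies, U = Σ_{i<j} kqᵢqⱼ/rᵢⱼ.
The separation is r = 0.260 m.
U = (-0.594) = -0.594 J.

-0.594 J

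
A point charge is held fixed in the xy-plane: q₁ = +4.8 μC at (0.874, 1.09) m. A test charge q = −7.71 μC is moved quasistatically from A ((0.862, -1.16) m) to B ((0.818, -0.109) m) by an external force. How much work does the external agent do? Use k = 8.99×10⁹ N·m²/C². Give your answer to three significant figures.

-0.129 J

For quasistatic motion the external work equals the change in potential energy: W_ext = qΔV = q(V_B − V_A).
At A: distance to the source charge is 2.25 m; V_A = kq₁/r = 1.92×10⁴ V.
At B: distance to the source charge is 1.20 m; V_B = kq₁/r = 3.60×10⁴ V.
ΔV = V_B − V_A = 1.68×10⁴ V.
W_ext = qΔV = (-7.71×10⁻⁶ C)(1.68×10⁴ V) = -0.129 J.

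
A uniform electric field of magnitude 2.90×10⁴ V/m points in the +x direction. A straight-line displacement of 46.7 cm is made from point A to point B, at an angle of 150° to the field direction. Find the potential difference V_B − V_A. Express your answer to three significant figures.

1.17×10⁴ V

Only the component of displacement along E changes the potential: ΔV = −E·d·cosθ.
ΔV = −(2.90×10⁴ V/m)(0.467 m)cos150° = 1.17×10⁴ V.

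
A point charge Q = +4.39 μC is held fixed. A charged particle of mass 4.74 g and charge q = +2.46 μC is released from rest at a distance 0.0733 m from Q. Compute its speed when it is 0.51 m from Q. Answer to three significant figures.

21.9 m/s

Only the electrostatic force acts, so mechanical energy is conserved: ½mv² = U₁ − U₂ = kQq(1/r₁ − 1/r₂).
U₁ − U₂ = (8.99×10⁹ N·m²/C²)(4.39×10⁻⁶ C)(2.46×10⁻⁶ C)(1/0.0733 − 1/0.510) = 1.13 J.
v = √(2·1.13/4.74×10⁻³) = 21.9 m/s.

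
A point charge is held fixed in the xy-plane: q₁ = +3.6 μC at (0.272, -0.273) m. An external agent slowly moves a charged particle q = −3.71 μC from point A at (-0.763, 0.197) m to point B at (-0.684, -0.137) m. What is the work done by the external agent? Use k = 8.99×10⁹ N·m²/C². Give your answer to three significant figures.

-0.0187 J

For quasistatic motion the external work equals the change in potential energy: W_ext = qΔV = q(V_B − V_A).
At A: distance to the source charge is 1.14 m; V_A = kq₁/r = 2.85×10⁴ V.
At B: distance to the source charge is 0.966 m; V_B = kq₁/r = 3.35×10⁴ V.
ΔV = V_B − V_A = 5040 V.
W_ext = qΔV = (-3.71×10⁻⁶ C)(5040 V) = -0.0187 J.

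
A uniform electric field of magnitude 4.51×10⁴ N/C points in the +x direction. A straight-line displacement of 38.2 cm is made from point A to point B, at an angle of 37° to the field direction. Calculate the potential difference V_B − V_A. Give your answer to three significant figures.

Only the component of displacement along E changes the potential: ΔV = −E·d·cosθ.
ΔV = −(4.51×10⁴ V/m)(0.382 m)cos37° = -1.38×10⁴ V.

-1.38×10⁴ V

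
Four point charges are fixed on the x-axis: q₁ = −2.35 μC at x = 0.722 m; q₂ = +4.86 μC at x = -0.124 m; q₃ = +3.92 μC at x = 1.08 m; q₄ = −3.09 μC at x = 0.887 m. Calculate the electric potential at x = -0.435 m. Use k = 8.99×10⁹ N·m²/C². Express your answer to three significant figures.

1.24×10⁵ V

Electric potential is a scalar, so the contributions from each charge add algebraically: V = Σ kqᵢ/rᵢ.
Distances from the field point to each charge: r₁ = 1.16 m, r₂ = 0.311 m, r₃ = 1.52 m, r₄ = 1.32 m.
V = k[(-2.35×10⁻⁶)/(1.16) + (4.86×10⁻⁶)/(0.311) + (3.92×10⁻⁶)/(1.52) + (-3.09×10⁻⁶)/(1.32)] = 1.24×10⁵ V.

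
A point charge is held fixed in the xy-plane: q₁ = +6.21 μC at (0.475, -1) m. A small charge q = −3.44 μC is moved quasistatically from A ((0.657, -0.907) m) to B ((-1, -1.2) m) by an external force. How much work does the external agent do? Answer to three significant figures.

For quasistatic motion the external work equals the change in potential energy: W_ext = qΔV = q(V_B − V_A).
At A: distance to the source charge is 0.204 m; V_A = kq₁/r = 2.73×10⁵ V.
At B: distance to the source charge is 1.49 m; V_B = kq₁/r = 3.75×10⁴ V.
ΔV = V_B − V_A = -2.36×10⁵ V.
W_ext = qΔV = (-3.44×10⁻⁶ C)(-2.36×10⁵ V) = 0.811 J.

0.811 J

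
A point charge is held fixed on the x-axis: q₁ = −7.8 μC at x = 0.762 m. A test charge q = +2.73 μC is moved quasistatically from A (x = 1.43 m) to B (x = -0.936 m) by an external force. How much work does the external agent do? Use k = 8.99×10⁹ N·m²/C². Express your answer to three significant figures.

For quasistatic motion the external work equals the change in potential energy: W_ext = qΔV = q(V_B − V_A).
At A: distance to the source charge is 0.668 m; V_A = kq₁/r = -1.05×10⁵ V.
At B: distance to the source charge is 1.70 m; V_B = kq₁/r = -4.13×10⁴ V.
ΔV = V_B − V_A = 6.37×10⁴ V.
W_ext = qΔV = (2.73×10⁻⁶ C)(6.37×10⁴ V) = 0.174 J.

0.174 J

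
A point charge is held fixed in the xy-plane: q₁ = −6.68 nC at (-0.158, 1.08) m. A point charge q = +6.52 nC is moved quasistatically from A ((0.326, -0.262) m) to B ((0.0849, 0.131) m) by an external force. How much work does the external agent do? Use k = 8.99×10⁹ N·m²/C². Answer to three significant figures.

-1.25×10⁻⁷ J

For quasistatic motion the external work equals the change in potential energy: W_ext = qΔV = q(V_B − V_A).
At A: distance to the source charge is 1.43 m; V_A = kq₁/r = -42.1 V.
At B: distance to the source charge is 0.980 m; V_B = kq₁/r = -61.3 V.
ΔV = V_B − V_A = -19.2 V.
W_ext = qΔV = (6.52×10⁻⁹ C)(-19.2 V) = -1.25×10⁻⁷ J.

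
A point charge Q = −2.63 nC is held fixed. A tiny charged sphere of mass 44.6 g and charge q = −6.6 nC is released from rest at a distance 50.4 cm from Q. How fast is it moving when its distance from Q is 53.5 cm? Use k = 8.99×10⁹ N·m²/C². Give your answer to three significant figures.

Only the electrostatic force acts, so mechanical energy is conserved: ½mv² = U₁ − U₂ = kQq(1/r₁ − 1/r₂).
U₁ − U₂ = (8.99×10⁹ N·m²/C²)(-2.63×10⁻⁹ C)(-6.60×10⁻⁹ C)(1/0.504 − 1/0.535) = 1.79×10⁻⁸ J.
v = √(2·1.79×10⁻⁸/0.0446) = 8.97×10⁻⁴ m/s.

8.97×10⁻⁴ m/s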